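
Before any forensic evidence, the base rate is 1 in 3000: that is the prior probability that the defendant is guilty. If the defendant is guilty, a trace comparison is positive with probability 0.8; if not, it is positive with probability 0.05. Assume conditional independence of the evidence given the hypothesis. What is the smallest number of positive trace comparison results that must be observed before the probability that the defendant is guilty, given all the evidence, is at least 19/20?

Prior odds = (1/3000)/(2999/3000) = 1/2999.
Likelihood ratio of a positive = 0.8/0.05 = 16.
Target posterior odds = 0.95/0.05 = 19.
Require 16ⁿ ≥ 19 ÷ (1/2999) = 56981.
16³ = 4096 falls short of 56981 but 16⁴ = 65536 reaches it, so n = 4.

4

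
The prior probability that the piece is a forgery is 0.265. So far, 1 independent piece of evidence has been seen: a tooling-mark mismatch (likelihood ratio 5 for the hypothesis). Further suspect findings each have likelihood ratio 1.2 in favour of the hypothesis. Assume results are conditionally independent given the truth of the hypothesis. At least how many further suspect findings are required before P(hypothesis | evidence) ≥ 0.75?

3

Prior odds = 0.265/0.735 = 53/147.
Bayes factor of the evidence already in hand = 5.
Odds after that evidence = (53/147) × 5 = 265/147.
Target odds = 0.75/0.25 = 3.
Need 1.2ⁿ ≥ 3 ÷ (265/147) = 441/265.
1.2² = 1.44 falls short of 441/265 but 1.2³ = 1.728 reaches it, so n = 3.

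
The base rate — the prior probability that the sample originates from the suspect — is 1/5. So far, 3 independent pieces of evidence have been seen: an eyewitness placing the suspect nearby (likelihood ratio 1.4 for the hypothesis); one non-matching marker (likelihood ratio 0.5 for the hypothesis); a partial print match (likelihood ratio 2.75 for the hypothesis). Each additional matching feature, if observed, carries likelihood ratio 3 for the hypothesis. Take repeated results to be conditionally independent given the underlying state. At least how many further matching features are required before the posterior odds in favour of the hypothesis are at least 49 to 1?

Prior odds = 0.2/0.8 = 0.25.
Combined Bayes factor of the evidence already in hand = 1.4 × 0.5 × 2.75 = 1.925.
Odds after that evidence = 0.25 × 1.925 = 0.48125.
Target odds = 49.
Need 3ⁿ ≥ 49 ÷ 0.48125 = 1120/11.
3⁴ = 81 falls short of 1120/11 but 3⁵ = 243 reaches it, so n = 5.

5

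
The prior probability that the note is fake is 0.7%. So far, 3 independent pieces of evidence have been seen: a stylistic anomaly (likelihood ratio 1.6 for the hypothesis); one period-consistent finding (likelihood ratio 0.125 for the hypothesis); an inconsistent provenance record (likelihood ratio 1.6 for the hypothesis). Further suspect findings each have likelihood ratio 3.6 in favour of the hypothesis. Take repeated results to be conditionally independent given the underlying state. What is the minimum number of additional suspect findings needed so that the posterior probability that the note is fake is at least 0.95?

8

Prior odds = 0.007/0.993 = 7/993.
Combined Bayes factor of the evidence already in hand = 1.6 × 0.125 × 1.6 = 0.32.
Odds after that evidence = (7/993) × 0.32 = 56/24825.
Target odds = 0.95/0.05 = 19.
Need 3.6ⁿ ≥ 19 ÷ (56/24825) = 471675/56.
3.6⁷ = 612220032/78125 falls short of 471675/56 but 3.6⁸ ≈28211.1 reaches it, so n = 8.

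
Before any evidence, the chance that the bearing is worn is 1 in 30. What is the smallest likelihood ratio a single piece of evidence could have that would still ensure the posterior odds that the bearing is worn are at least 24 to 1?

696

Prior odds = (1/30)/(29/30) = 1/29.
Target odds = 24.
Required Bayes factor = 24 ÷ (1/29) = 696.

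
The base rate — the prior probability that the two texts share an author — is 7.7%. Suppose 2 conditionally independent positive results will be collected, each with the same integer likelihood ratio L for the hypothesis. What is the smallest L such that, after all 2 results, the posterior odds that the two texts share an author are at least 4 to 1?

Prior odds = 0.077/0.923 = 77/923.
Target odds = 4.
Need L² ≥ 4 ÷ (77/923) = 3692/77.
6² = 36 < 3692/77 ≤ 49 = 7², so L = 7.

7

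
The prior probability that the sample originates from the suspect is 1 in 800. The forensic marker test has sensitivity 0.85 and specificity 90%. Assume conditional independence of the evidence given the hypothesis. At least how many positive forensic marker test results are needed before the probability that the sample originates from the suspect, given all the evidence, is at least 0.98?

Prior odds = 0.00125/0.99875 = 1/799.
False-positive rate = 1 − 0.9 = 0.1; likelihood ratio of a positive = 0.85/0.1 = 8.5.
Target odds: 0.98 ÷ 0.02 = 49.
Need (1/799) × 8.5ⁿ ≥ 49, i.e. 8.5ⁿ ≥ 39151.
8.5⁴ = 5220.0625 falls short of 39151 but 8.5⁵ = 44370.53125 reaches it, so n = 5.

5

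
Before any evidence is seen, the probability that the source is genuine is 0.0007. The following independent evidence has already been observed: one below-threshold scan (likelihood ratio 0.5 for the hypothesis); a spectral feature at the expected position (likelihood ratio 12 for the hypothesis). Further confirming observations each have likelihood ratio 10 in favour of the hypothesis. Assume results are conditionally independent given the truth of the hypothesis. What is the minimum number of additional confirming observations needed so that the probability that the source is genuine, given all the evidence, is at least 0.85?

Prior odds = 0.0007/0.9993 = 7/9993.
Combined Bayes factor of the evidence already in hand = 0.5 × 12 = 6.
Odds after that evidence = (7/9993) × 6 = 14/3331.
Target odds = 0.85/0.15 = 17/3.
Need 10ⁿ ≥ 17/3 ÷ (14/3331) = 56627/42.
10³ = 1000 falls short of 56627/42 but 10⁴ = 10000 reaches it, so n = 4.

4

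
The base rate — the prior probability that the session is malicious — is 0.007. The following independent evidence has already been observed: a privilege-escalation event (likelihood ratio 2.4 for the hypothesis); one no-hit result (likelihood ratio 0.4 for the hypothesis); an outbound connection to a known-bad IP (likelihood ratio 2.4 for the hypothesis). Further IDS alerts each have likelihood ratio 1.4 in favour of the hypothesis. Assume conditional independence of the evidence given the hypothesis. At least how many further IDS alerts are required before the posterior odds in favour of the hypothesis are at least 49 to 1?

Prior odds = 0.007/0.993 = 7/993.
Combined Bayes factor of the evidence already in hand = 2.4 × 0.4 × 2.4 = 2.304.
Odds after that evidence = (7/993) × 2.304 = 672/41375.
Target odds = 49.
Need 1.4ⁿ ≥ 49 ÷ (672/41375) = 289625/96.
1.4²³ ≈2295.86 falls short of 289625/96 but 1.4²⁴ ≈3214.2 reaches it, so n = 24.

24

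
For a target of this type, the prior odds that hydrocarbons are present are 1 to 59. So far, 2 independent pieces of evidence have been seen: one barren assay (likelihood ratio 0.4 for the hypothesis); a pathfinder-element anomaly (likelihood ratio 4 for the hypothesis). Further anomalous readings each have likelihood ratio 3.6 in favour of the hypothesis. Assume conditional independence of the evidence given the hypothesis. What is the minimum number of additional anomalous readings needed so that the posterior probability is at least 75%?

4

Prior odds = 1/59.
Combined Bayes factor of the evidence already in hand = 0.4 × 4 = 1.6.
Odds after that evidence = (1/59) × 1.6 = 8/295.
Target odds = 0.75/0.25 = 3.
Need 3.6ⁿ ≥ 3 ÷ (8/295) = 110.625.
3.6³ = 46.656 falls short of 110.625 but 3.6⁴ = 167.9616 reaches it, so n = 4.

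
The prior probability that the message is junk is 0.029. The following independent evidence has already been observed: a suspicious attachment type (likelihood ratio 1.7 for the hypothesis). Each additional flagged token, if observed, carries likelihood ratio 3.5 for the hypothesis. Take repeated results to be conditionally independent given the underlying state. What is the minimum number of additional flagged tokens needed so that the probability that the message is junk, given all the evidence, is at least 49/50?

Prior odds = 0.029/0.971 = 29/971.
Bayes factor of the evidence already in hand = 1.7.
Odds after that evidence = (29/971) × 1.7 = 493/9710.
Target odds = 0.98/0.02 = 49.
Need 3.5ⁿ ≥ 49 ÷ (493/9710) = 475790/493.
3.5⁵ = 525.21875 falls short of 475790/493 but 3.5⁶ = 1838.265625 reaches it, so n = 6.

6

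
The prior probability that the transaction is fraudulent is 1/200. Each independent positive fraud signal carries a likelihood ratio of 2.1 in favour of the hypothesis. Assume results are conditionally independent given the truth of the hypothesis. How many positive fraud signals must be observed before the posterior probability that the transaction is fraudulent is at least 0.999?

Prior odds: 0.005 ÷ 0.995 = 1/199.
Likelihood ratio per positive fraud signal = 2.1.
Target odds: 0.999 ÷ 0.001 = 999.
Require 2.1ⁿ ≥ 999 ÷ (1/199) = 198801.
2.1¹⁶ ≈143057 falls short of 198801 but 2.1¹⁷ ≈300419 reaches it, so n = 17.

17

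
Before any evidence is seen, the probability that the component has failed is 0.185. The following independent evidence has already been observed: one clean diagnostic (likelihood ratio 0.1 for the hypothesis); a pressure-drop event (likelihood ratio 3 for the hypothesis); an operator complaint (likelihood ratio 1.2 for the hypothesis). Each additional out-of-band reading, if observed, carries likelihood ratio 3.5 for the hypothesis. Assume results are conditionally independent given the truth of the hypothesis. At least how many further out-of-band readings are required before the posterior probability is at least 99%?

6

Prior odds = 0.185/0.815 = 37/163.
Combined Bayes factor of the evidence already in hand = 0.1 × 3 × 1.2 = 0.36.
Odds after that evidence = (37/163) × 0.36 = 333/4075.
Target odds = 0.99/0.01 = 99.
Need 3.5ⁿ ≥ 99 ÷ (333/4075) = 44825/37.
3.5⁵ = 525.21875 falls short of 44825/37 but 3.5⁶ = 1838.265625 reaches it, so n = 6.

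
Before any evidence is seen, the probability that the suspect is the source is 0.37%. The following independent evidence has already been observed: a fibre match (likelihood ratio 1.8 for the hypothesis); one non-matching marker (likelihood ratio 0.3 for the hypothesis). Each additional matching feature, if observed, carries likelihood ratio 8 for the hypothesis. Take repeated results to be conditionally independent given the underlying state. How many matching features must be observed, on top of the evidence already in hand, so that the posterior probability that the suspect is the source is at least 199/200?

6

Prior odds = 0.0037/0.9963 = 37/9963.
Combined Bayes factor of the evidence already in hand = 1.8 × 0.3 = 0.54.
Odds after that evidence = (37/9963) × 0.54 = 37/18450.
Target odds = 0.995/0.005 = 199.
Need 8ⁿ ≥ 199 ÷ (37/18450) = 3671550/37.
8⁵ = 32768 falls short of 3671550/37 but 8⁶ = 262144 reaches it, so n = 6.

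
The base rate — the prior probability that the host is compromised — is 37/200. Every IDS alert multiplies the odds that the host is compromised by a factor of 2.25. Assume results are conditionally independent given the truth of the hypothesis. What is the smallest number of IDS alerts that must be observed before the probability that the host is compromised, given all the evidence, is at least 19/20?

Prior odds = 0.185/0.815 = 37/163.
Likelihood ratio per IDS alert = 2.25.
Target odds: 0.95 ÷ 0.05 = 19.
Need (37/163) × 2.25ⁿ ≥ 19, i.e. 2.25ⁿ ≥ 3097/37.
2.25⁵ = 59049/1024 falls short of 3097/37 but 2.25⁶ = 531441/4096 reaches it, so n = 6.

6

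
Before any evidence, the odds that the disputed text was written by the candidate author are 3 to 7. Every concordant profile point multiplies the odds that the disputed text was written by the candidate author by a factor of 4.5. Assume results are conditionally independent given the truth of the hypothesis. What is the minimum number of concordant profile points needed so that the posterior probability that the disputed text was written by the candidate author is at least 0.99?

Prior odds = 3/7.
Likelihood ratio per concordant profile point = 4.5.
Target posterior odds = 0.99/0.01 = 99.
Need (3/7) × 4.5ⁿ ≥ 99, i.e. 4.5ⁿ ≥ 231.
4.5³ = 91.125 falls short of 231 but 4.5⁴ = 410.0625 reaches it, so n = 4.

4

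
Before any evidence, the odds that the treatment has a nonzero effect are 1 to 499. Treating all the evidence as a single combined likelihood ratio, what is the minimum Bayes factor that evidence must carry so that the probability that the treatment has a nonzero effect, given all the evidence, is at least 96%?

11976

Prior odds = 1/499.
Target odds = 0.96/0.04 = 24.
Required Bayes factor = 24 ÷ (1/499) = 11976.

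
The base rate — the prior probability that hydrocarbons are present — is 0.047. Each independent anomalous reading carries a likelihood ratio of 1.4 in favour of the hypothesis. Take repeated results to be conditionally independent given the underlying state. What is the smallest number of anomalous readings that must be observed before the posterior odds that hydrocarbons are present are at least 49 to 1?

21

Prior odds: 0.047 ÷ 0.953 = 47/953.
Likelihood ratio per anomalous reading = 1.4.
Target odds = 49.
Need (47/953) × 1.4ⁿ ≥ 49, i.e. 1.4ⁿ ≥ 46697/47.
1.4²⁰ ≈836.683 falls short of 46697/47 but 1.4²¹ ≈1171.36 reaches it, so n = 21.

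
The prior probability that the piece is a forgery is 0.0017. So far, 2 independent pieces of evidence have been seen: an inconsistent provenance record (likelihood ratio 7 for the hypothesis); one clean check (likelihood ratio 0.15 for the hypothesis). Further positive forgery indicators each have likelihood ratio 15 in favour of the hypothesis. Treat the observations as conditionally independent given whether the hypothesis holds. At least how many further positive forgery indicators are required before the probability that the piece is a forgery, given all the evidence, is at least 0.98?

4

Prior odds = 0.0017/0.9983 = 17/9983.
Combined Bayes factor of the evidence already in hand = 7 × 0.15 = 1.05.
Odds after that evidence = (17/9983) × 1.05 = 357/199660.
Target odds = 0.98/0.02 = 49.
Need 15ⁿ ≥ 49 ÷ (357/199660) = 1397620/51.
15³ = 3375 falls short of 1397620/51 but 15⁴ = 50625 reaches it, so n = 4.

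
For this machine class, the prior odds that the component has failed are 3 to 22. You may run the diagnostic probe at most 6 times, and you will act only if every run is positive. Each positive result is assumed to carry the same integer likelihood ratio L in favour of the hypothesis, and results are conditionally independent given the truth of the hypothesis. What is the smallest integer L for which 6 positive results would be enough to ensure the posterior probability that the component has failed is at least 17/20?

Prior odds = 3/22.
Target odds = 0.85/0.15 = 17/3.
Need L⁶ ≥ 17/3 ÷ (3/22) = 374/9.
1⁶ = 1 < 374/9 ≤ 64 = 2⁶, so L = 2.

2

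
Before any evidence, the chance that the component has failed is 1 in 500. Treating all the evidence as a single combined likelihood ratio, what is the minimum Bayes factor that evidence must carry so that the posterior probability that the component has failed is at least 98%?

Prior odds = 0.002/0.998 = 1/499.
Target odds = 0.98/0.02 = 49.
Required Bayes factor = 49 ÷ (1/499) = 24451.

24451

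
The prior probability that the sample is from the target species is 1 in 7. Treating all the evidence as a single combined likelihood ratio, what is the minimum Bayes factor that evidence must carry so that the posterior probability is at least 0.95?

Prior odds = (1/7)/(6/7) = 1/6.
Target odds = 0.95/0.05 = 19.
Required Bayes factor = 19 ÷ (1/6) = 114.

114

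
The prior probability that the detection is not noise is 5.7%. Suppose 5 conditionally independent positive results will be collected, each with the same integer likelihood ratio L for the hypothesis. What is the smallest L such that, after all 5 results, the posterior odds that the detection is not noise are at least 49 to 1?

4

Prior odds = 0.057/0.943 = 57/943.
Target odds = 49.
Need L⁵ ≥ 49 ÷ (57/943) = 46207/57.
3⁵ = 243 < 46207/57 ≤ 1024 = 4⁵, so L = 4.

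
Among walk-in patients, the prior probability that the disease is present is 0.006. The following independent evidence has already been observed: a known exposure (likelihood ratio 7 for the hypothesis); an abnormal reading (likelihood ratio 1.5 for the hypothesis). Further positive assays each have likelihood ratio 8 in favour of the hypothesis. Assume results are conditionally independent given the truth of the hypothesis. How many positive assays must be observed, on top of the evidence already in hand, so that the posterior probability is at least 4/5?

Prior odds = 0.006/0.994 = 3/497.
Combined Bayes factor of the evidence already in hand = 7 × 1.5 = 10.5.
Odds after that evidence = (3/497) × 10.5 = 9/142.
Target odds = 0.8/0.2 = 4.
Need 8ⁿ ≥ 4 ÷ (9/142) = 568/9.
8¹ = 8 falls short of 568/9 but 8² = 64 reaches it, so n = 2.

2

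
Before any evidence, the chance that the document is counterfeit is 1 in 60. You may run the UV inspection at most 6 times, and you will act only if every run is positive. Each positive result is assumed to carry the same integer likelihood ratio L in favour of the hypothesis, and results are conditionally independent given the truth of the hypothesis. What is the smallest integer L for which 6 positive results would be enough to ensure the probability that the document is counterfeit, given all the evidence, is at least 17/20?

Prior odds = (1/60)/(59/60) = 1/59.
Target odds = 0.85/0.15 = 17/3.
Need L⁶ ≥ 17/3 ÷ (1/59) = 1003/3.
2⁶ = 64 < 1003/3 ≤ 729 = 3⁶, so L = 3.

3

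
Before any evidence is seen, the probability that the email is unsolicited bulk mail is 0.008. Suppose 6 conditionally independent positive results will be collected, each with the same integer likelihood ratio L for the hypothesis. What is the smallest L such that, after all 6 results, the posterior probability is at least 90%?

4

Prior odds = 0.008/0.992 = 1/124.
Target odds = 0.9/0.1 = 9.
Need L⁶ ≥ 9 ÷ (1/124) = 1116.
3⁶ = 729 < 1116 ≤ 4096 = 4⁶, so L = 4.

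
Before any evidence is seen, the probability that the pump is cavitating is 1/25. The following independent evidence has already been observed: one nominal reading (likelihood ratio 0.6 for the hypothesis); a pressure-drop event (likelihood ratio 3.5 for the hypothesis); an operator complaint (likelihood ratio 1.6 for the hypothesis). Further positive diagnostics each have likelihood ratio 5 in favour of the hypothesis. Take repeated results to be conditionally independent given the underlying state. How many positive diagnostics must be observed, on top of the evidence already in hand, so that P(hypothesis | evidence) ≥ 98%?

4

Prior odds = 0.04/0.96 = 1/24.
Combined Bayes factor of the evidence already in hand = 0.6 × 3.5 × 1.6 = 3.36.
Odds after that evidence = (1/24) × 3.36 = 0.14.
Target odds = 0.98/0.02 = 49.
Need 5ⁿ ≥ 49 ÷ 0.14 = 350.
5³ = 125 falls short of 350 but 5⁴ = 625 reaches it, so n = 4.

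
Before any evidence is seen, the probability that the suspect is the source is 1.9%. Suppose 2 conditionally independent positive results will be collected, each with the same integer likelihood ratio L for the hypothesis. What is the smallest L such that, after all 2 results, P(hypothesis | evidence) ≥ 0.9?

Prior odds = 0.019/0.981 = 19/981.
Target odds = 0.9/0.1 = 9.
Need L² ≥ 9 ÷ (19/981) = 8829/19.
21² = 441 < 8829/19 ≤ 484 = 22², so L = 22.

22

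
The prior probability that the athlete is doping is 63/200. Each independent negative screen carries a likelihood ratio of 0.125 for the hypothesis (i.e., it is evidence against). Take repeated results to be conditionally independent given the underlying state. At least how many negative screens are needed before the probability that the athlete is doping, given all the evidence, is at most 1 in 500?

3

Prior odds: 0.315 ÷ 0.685 = 63/137.
Likelihood ratio per negative screen = 0.125.
Target odds: 0.002 ÷ 0.998 = 1/499.
Need (63/137) × 0.125ⁿ ≤ 1/499, i.e. 0.125ⁿ ≤ 137/31437.
0.125² = 0.015625 is still above 137/31437 but 0.125³ = 0.001953125 is at or below it, so n = 3.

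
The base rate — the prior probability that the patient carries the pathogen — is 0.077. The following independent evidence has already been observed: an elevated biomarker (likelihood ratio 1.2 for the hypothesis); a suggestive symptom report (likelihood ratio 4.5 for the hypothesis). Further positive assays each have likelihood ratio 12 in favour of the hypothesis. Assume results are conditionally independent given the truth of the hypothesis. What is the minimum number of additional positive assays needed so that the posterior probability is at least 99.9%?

4

Prior odds = 0.077/0.923 = 77/923.
Combined Bayes factor of the evidence already in hand = 1.2 × 4.5 = 5.4.
Odds after that evidence = (77/923) × 5.4 = 2079/4615.
Target odds = 0.999/0.001 = 999.
Need 12ⁿ ≥ 999 ÷ (2079/4615) = 170755/77.
12³ = 1728 falls short of 170755/77 but 12⁴ = 20736 reaches it, so n = 4.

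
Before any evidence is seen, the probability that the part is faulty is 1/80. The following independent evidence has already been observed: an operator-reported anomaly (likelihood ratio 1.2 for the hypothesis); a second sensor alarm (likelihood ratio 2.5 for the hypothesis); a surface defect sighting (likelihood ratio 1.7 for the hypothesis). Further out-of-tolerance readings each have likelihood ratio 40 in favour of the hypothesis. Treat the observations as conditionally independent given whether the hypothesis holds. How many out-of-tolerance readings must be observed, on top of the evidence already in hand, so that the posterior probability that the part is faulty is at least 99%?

Prior odds = 0.0125/0.9875 = 1/79.
Combined Bayes factor of the evidence already in hand = 1.2 × 2.5 × 1.7 = 5.1.
Odds after that evidence = (1/79) × 5.1 = 51/790.
Target odds = 0.99/0.01 = 99.
Need 40ⁿ ≥ 99 ÷ (51/790) = 26070/17.
40¹ = 40 falls short of 26070/17 but 40² = 1600 reaches it, so n = 2.

2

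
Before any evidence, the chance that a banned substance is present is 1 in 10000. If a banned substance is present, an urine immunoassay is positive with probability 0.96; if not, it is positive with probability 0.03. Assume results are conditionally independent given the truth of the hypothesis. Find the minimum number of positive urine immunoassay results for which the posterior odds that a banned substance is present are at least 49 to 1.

Prior odds = 0.0001/0.9999 = 1/9999.
Likelihood ratio of a positive = 0.96/0.03 = 32.
Target odds = 49.
Require 32ⁿ ≥ 49 ÷ (1/9999) = 489951.
32³ = 32768 falls short of 489951 but 32⁴ = 1048576 reaches it, so n = 4.

4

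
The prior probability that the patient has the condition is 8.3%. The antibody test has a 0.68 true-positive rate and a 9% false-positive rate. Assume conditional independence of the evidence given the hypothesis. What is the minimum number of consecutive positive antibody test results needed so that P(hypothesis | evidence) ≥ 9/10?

3

Prior odds = 0.083/0.917 = 83/917.
Likelihood ratio of a positive result = 0.68/0.09 = 68/9.
Target odds: 0.9 ÷ 0.1 = 9.
Need (83/917) × (68/9)ⁿ ≥ 9, i.e. (68/9)ⁿ ≥ 8253/83.
(68/9)² = 4624/81 falls short of 8253/83 but (68/9)³ = 314432/729 reaches it, so n = 3.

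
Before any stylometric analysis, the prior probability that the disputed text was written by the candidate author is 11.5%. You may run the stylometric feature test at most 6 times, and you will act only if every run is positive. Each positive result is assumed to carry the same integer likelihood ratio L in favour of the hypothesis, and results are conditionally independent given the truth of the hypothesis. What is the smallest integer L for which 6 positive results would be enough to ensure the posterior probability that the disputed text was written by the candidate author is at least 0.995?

4

Prior odds = 0.115/0.885 = 23/177.
Target odds = 0.995/0.005 = 199.
Need L⁶ ≥ 199 ÷ (23/177) = 35223/23.
3⁶ = 729 < 35223/23 ≤ 4096 = 4⁶, so L = 4.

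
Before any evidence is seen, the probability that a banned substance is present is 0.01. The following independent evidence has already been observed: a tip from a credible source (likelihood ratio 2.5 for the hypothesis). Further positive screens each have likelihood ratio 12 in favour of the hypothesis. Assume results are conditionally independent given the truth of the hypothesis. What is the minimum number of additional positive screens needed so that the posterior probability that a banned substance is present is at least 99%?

4

Prior odds = 0.01/0.99 = 1/99.
Bayes factor of the evidence already in hand = 2.5.
Odds after that evidence = (1/99) × 2.5 = 5/198.
Target odds = 0.99/0.01 = 99.
Need 12ⁿ ≥ 99 ÷ (5/198) = 3920.4.
12³ = 1728 falls short of 3920.4 but 12⁴ = 20736 reaches it, so n = 4.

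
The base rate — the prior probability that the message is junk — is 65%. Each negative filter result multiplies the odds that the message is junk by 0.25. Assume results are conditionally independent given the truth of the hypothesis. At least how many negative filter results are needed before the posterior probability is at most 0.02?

Prior odds: 0.65 ÷ 0.35 = 13/7.
Likelihood ratio per negative filter result = 0.25.
Target odds: 0.02 ÷ 0.98 = 1/49.
Need (13/7) × 0.25ⁿ ≤ 1/49, i.e. 0.25ⁿ ≤ 1/91.
0.25³ = 0.015625 is still above 1/91 but 0.25⁴ = 0.00390625 is at or below it, so n = 4.

4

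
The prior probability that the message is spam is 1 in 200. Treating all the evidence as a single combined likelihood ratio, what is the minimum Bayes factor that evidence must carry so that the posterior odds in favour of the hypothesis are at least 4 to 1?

Prior odds = 0.005/0.995 = 1/199.
Target odds = 4.
Required Bayes factor = 4 ÷ (1/199) = 796.

796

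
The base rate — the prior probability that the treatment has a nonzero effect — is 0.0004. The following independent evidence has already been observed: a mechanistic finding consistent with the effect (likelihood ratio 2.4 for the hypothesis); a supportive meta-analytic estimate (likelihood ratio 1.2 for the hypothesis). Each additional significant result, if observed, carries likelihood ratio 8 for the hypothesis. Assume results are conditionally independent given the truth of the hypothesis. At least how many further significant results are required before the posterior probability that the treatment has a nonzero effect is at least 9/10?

5

Prior odds = 0.0004/0.9996 = 1/2499.
Combined Bayes factor of the evidence already in hand = 2.4 × 1.2 = 2.88.
Odds after that evidence = (1/2499) × 2.88 = 24/20825.
Target odds = 0.9/0.1 = 9.
Need 8ⁿ ≥ 9 ÷ (24/20825) = 7809.375.
8⁴ = 4096 falls short of 7809.375 but 8⁵ = 32768 reaches it, so n = 5.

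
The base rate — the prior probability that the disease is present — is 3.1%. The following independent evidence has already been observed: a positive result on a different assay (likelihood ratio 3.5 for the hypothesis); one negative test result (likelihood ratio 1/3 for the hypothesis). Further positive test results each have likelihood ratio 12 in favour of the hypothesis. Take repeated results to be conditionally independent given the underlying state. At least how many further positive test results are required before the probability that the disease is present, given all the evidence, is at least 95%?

3

Prior odds = 0.031/0.969 = 31/969.
Combined Bayes factor of the evidence already in hand = 3.5 × (1/3) = 7/6.
Odds after that evidence = (31/969) × 7/6 = 217/5814.
Target odds = 0.95/0.05 = 19.
Need 12ⁿ ≥ 19 ÷ (217/5814) = 110466/217.
12² = 144 falls short of 110466/217 but 12³ = 1728 reaches it, so n = 3.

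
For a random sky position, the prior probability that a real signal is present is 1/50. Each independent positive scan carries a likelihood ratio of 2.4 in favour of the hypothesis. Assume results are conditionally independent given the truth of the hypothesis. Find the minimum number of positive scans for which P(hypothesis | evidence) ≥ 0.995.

Prior odds = 0.02/0.98 = 1/49.
Likelihood ratio per positive scan = 2.4.
Target odds: 0.995 ÷ 0.005 = 199.
Require 2.4ⁿ ≥ 199 ÷ (1/49) = 9751.
2.4¹⁰ ≈6340.34 falls short of 9751 but 2.4¹¹ ≈15216.8 reaches it, so n = 11.

11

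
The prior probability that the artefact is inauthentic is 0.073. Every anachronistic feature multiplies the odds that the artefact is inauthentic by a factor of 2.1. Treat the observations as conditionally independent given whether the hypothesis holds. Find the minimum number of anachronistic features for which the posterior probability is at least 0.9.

7

Prior odds = 0.073/0.927 = 73/927.
Likelihood ratio per anachronistic feature = 2.1.
Target posterior odds = 0.9/0.1 = 9.
Need (73/927) × 2.1ⁿ ≥ 9, i.e. 2.1ⁿ ≥ 8343/73.
2.1⁶ = 85766121/1000000 falls short of 8343/73 but 2.1⁷ ≈180.109 reaches it, so n = 7.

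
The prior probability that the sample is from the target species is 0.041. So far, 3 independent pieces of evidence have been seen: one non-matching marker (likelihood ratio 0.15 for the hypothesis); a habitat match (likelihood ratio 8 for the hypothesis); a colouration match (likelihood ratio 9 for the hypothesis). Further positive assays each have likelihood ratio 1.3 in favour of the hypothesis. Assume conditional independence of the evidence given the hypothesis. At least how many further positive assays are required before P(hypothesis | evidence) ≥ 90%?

12

Prior odds = 0.041/0.959 = 41/959.
Combined Bayes factor of the evidence already in hand = 0.15 × 8 × 9 = 10.8.
Odds after that evidence = (41/959) × 10.8 = 2214/4795.
Target odds = 0.9/0.1 = 9.
Need 1.3ⁿ ≥ 9 ÷ (2214/4795) = 4795/246.
1.3¹¹ ≈17.9216 falls short of 4795/246 but 1.3¹² ≈23.2981 reaches it, so n = 12.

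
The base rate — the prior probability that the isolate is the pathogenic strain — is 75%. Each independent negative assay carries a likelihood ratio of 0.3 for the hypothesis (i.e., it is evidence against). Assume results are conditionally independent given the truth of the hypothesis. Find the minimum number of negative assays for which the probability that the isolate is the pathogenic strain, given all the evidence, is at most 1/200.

Prior odds = 0.75/0.25 = 3.
Likelihood ratio per negative assay = 0.3.
Target posterior odds = 0.005/0.995 = 1/199.
Need 3 × 0.3ⁿ ≤ 1/199, i.e. 0.3ⁿ ≤ 1/597.
0.3⁵ = 243/100000 is still above 1/597 but 0.3⁶ = 729/1000000 is at or below it, so n = 6.

6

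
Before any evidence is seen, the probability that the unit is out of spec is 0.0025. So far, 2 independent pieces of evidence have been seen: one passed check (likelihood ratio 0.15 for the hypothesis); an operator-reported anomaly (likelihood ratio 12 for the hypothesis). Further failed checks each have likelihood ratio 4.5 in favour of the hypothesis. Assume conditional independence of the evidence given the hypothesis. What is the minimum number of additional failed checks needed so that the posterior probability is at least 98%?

Prior odds = 0.0025/0.9975 = 1/399.
Combined Bayes factor of the evidence already in hand = 0.15 × 12 = 1.8.
Odds after that evidence = (1/399) × 1.8 = 3/665.
Target odds = 0.98/0.02 = 49.
Need 4.5ⁿ ≥ 49 ÷ (3/665) = 32585/3.
4.5⁶ = 8303.765625 falls short of 32585/3 but 4.5⁷ = 4782969/128 reaches it, so n = 7.

7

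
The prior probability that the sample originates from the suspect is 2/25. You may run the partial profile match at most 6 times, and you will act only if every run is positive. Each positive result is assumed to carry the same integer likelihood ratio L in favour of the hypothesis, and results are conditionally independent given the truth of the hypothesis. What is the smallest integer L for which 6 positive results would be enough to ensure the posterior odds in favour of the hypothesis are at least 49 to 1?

Prior odds = 0.08/0.92 = 2/23.
Target odds = 49.
Need L⁶ ≥ 49 ÷ (2/23) = 563.5.
2⁶ = 64 < 563.5 ≤ 729 = 3⁶, so L = 3.

3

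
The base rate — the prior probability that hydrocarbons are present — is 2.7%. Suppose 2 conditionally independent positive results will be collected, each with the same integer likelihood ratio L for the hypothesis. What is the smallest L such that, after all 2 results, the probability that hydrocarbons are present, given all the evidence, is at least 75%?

11

Prior odds = 0.027/0.973 = 27/973.
Target odds = 0.75/0.25 = 3.
Need L² ≥ 3 ÷ (27/973) = 973/9.
10² = 100 < 973/9 ≤ 121 = 11², so L = 11.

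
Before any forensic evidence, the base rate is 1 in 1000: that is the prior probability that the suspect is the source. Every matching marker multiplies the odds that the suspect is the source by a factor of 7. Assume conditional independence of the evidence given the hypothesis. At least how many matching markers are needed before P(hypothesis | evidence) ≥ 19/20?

6

Prior odds = 0.001/0.999 = 1/999.
Likelihood ratio per matching marker = 7.
Target posterior odds = 0.95/0.05 = 19.
Require 7ⁿ ≥ 19 ÷ (1/999) = 18981.
7⁵ = 16807 falls short of 18981 but 7⁶ = 117649 reaches it, so n = 6.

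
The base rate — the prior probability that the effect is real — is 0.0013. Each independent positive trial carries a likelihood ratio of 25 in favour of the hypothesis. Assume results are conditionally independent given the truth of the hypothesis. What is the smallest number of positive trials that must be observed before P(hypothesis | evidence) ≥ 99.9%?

Prior odds = 0.0013/0.9987 = 13/9987.
Likelihood ratio per positive trial = 25.
Target odds: 0.999 ÷ 0.001 = 999.
Need (13/9987) × 25ⁿ ≥ 999, i.e. 25ⁿ ≥ 9977013/13.
25⁴ = 390625 falls short of 9977013/13 but 25⁵ = 9765625 reaches it, so n = 5.

5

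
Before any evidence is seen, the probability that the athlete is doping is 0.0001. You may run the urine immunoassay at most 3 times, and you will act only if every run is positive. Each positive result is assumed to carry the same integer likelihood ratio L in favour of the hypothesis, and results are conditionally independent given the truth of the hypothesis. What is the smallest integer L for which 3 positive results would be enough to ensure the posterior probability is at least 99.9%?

216

Prior odds = 0.0001/0.9999 = 1/9999.
Target odds = 0.999/0.001 = 999.
Need L³ ≥ 999 ÷ (1/9999) = 9989001.
215³ = 9938375 < 9989001 ≤ 10077696 = 216³, so L = 216.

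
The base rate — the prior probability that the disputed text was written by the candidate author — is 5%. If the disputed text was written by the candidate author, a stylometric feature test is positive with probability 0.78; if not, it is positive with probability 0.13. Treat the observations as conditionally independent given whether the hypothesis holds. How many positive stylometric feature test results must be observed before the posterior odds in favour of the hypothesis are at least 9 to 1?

3

Prior odds = 0.05/0.95 = 1/19.
Likelihood ratio of a positive = 0.78/0.13 = 6.
Target odds = 9.
Need (1/19) × 6ⁿ ≥ 9, i.e. 6ⁿ ≥ 171.
6² = 36 falls short of 171 but 6³ = 216 reaches it, so n = 3.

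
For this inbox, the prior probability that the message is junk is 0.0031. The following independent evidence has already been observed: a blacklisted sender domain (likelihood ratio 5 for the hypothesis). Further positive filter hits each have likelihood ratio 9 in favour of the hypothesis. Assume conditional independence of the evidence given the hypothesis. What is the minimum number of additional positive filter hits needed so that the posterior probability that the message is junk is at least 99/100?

Prior odds = 0.0031/0.9969 = 31/9969.
Bayes factor of the evidence already in hand = 5.
Odds after that evidence = (31/9969) × 5 = 155/9969.
Target odds = 0.99/0.01 = 99.
Need 9ⁿ ≥ 99 ÷ (155/9969) = 986931/155.
9³ = 729 falls short of 986931/155 but 9⁴ = 6561 reaches it, so n = 4.

4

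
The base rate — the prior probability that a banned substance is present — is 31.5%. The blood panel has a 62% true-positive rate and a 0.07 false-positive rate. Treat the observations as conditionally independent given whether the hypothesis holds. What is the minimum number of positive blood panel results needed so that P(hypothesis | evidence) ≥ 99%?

Prior odds = 0.315/0.685 = 63/137.
Likelihood ratio of a positive result = 0.62/0.07 = 62/7.
Target posterior odds = 0.99/0.01 = 99.
Require (62/7)ⁿ ≥ 99 ÷ (63/137) = 1507/7.
(62/7)² = 3844/49 falls short of 1507/7 but (62/7)³ = 238328/343 reaches it, so n = 3.

3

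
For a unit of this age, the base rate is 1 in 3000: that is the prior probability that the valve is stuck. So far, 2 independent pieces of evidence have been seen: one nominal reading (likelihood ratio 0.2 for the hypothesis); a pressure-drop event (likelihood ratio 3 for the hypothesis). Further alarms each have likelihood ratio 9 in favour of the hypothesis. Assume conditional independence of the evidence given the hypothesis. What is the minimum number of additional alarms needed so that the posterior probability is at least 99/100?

Prior odds = (1/3000)/(2999/3000) = 1/2999.
Combined Bayes factor of the evidence already in hand = 0.2 × 3 = 0.6.
Odds after that evidence = (1/2999) × 0.6 = 3/14995.
Target odds = 0.99/0.01 = 99.
Need 9ⁿ ≥ 99 ÷ (3/14995) = 494835.
9⁵ = 59049 falls short of 494835 but 9⁶ = 531441 reaches it, so n = 6.

6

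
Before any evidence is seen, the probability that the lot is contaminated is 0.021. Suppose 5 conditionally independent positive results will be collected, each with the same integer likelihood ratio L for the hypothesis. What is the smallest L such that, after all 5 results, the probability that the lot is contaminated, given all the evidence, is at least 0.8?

3

Prior odds = 0.021/0.979 = 21/979.
Target odds = 0.8/0.2 = 4.
Need L⁵ ≥ 4 ÷ (21/979) = 3916/21.
2⁵ = 32 < 3916/21 ≤ 243 = 3⁵, so L = 3.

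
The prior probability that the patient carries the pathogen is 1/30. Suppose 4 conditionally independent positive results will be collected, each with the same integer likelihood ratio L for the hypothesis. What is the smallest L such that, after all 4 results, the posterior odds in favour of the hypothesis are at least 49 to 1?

Prior odds = (1/30)/(29/30) = 1/29.
Target odds = 49.
Need L⁴ ≥ 49 ÷ (1/29) = 1421.
6⁴ = 1296 < 1421 ≤ 2401 = 7⁴, so L = 7.

7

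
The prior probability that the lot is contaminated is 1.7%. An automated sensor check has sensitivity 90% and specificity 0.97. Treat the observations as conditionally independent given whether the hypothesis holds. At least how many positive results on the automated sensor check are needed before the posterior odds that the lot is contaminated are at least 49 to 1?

3

Prior odds = 0.017/0.983 = 17/983.
False-positive rate = 1 − 0.97 = 0.03; likelihood ratio of a positive = 0.9/0.03 = 30.
Target odds = 49.
Require 30ⁿ ≥ 49 ÷ (17/983) = 48167/17.
30² = 900 falls short of 48167/17 but 30³ = 27000 reaches it, so n = 3.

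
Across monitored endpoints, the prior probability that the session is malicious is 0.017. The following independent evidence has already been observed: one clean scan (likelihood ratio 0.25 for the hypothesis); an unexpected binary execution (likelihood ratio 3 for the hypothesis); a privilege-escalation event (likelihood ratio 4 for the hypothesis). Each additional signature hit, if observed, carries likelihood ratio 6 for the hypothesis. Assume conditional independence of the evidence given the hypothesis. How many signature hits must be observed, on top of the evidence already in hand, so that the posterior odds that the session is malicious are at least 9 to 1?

3

Prior odds = 0.017/0.983 = 17/983.
Combined Bayes factor of the evidence already in hand = 0.25 × 3 × 4 = 3.
Odds after that evidence = (17/983) × 3 = 51/983.
Target odds = 9.
Need 6ⁿ ≥ 9 ÷ (51/983) = 2949/17.
6² = 36 falls short of 2949/17 but 6³ = 216 reaches it, so n = 3.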